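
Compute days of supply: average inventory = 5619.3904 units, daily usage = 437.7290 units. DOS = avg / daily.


DOS = 5619.3904 / 437.7290 = 12.8376

12.8376 days


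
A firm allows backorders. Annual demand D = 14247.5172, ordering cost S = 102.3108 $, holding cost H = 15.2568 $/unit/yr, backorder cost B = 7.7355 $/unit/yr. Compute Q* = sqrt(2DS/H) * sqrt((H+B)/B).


sqrt(2DS/H) = 437.1330
sqrt((H+B)/B) = 1.7240
Q* = 437.1330 * 1.7240 = 753.6342

753.6342 units


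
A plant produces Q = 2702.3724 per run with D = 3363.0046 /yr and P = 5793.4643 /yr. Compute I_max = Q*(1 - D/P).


D/P = 0.5805
1 - D/P = 0.4195
I_max = 2702.3724 * 0.4195 = 1133.6925

1133.6925 units


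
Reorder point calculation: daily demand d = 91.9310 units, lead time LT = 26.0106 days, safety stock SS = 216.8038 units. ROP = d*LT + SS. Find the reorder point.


d*LT = 91.9310 * 26.0106 = 2391.1805
ROP = 2391.1805 + 216.8038 = 2607.9843

2607.9843 units


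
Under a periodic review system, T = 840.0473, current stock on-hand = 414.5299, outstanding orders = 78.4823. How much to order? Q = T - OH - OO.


Inventory position = OH + OO = 414.5299 + 78.4823 = 493.0122
Q = 840.0473 - 493.0122 = 347.0351

347.0351 units


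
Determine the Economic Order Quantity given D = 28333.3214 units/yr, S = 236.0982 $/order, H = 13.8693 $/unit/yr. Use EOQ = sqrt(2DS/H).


2*D*S = 2 * 28333.3214 * 236.0982 = 13378892.3651
2*D*S/H = 964640.7796
EOQ = sqrt(964640.7796) = 982.1613

982.1613 units


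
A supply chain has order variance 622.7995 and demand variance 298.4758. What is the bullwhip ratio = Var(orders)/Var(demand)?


BW = 622.7995 / 298.4758 = 2.0866

2.0866


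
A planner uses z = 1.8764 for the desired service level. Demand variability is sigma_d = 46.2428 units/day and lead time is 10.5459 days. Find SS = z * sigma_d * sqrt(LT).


sqrt(LT) = sqrt(10.5459) = 3.2474
SS = 1.8764 * 46.2428 * 3.2474 = 281.7808

281.7808 units


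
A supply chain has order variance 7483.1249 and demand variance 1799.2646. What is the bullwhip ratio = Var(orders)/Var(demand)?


BW = 7483.1249 / 1799.2646 = 4.1590

4.1590


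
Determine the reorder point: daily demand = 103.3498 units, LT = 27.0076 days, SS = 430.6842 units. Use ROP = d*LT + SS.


d*LT = 103.3498 * 27.0076 = 2791.2301
ROP = 2791.2301 + 430.6842 = 3221.9143

3221.9143 units


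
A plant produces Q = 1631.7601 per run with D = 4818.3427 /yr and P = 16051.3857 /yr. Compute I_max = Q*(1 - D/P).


D/P = 0.3002
1 - D/P = 0.6998
I_max = 1631.7601 * 0.6998 = 1141.9345

1141.9345 units


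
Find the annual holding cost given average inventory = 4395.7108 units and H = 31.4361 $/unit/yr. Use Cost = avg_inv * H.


Cost = 4395.7108 * 31.4361 = 138184.0043

138184.0043 $/yr


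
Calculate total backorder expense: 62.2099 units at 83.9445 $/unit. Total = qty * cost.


Total = 62.2099 * 83.9445 = 5222.1790

5222.1790 $


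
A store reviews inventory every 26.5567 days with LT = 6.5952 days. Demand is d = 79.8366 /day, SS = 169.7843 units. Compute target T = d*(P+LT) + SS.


P + LT = 33.1519
d*(P+LT) = 79.8366 * 33.1519 = 2646.7350
T = 2646.7350 + 169.7843 = 2816.5193

2816.5193 units


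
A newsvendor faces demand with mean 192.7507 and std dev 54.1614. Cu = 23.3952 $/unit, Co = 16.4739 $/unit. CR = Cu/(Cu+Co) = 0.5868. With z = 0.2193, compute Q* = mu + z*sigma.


CR = Cu/(Cu+Co) = 23.3952/(23.3952+16.4739) = 0.5868
z = 0.2193
Q* = 192.7507 + 0.2193 * 54.1614 = 204.6283

204.6283 units


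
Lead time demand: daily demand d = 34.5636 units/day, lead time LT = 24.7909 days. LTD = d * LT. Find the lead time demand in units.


LTD = 34.5636 * 24.7909 = 856.8628

856.8628 units


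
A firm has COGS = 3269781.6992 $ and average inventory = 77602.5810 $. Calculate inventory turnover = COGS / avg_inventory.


Turnover = 3269781.6992 / 77602.5810 = 42.1350

42.1350


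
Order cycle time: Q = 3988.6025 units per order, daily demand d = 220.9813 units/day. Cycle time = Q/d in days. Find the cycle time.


Cycle = 3988.6025 / 220.9813 = 18.0495

18.0495 days


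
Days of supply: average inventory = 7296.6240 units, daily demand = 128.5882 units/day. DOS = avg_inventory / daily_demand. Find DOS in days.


DOS = 7296.6240 / 128.5882 = 56.7441

56.7441 days


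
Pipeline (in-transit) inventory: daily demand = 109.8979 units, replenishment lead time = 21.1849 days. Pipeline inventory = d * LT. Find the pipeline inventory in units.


Pipeline = 109.8979 * 21.1849 = 2328.1760

2328.1760 units


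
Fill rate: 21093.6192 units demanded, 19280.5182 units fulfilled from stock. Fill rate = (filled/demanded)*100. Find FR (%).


FR = 19280.5182 / 21093.6192 * 100 = 91.4045

91.4045%


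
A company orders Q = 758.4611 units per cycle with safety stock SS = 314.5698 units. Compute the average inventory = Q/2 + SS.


Q/2 = 379.2305
Avg = 379.2305 + 314.5698 = 693.8003

693.8003 units


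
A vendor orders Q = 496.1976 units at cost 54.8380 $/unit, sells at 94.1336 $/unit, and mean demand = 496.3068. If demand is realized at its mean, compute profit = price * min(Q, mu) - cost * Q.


Sales at mu = min(496.1976, 496.3068) = 496.1976
Revenue = 94.1336 * 496.1976 = 46708.8664
Total cost = 54.8380 * 496.1976 = 27210.4840
Profit = 46708.8664 - 27210.4840 = 19498.3824

19498.3824 $


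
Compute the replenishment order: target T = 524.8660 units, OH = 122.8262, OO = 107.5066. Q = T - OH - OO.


Inventory position = OH + OO = 122.8262 + 107.5066 = 230.3328
Q = 524.8660 - 230.3328 = 294.5332

294.5332 units


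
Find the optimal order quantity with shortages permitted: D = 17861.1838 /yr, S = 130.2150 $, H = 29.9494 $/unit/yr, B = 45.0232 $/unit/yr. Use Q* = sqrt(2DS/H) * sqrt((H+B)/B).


sqrt(2DS/H) = 394.1001
sqrt((H+B)/B) = 1.2904
Q* = 394.1001 * 1.2904 = 508.5570

508.5570 units


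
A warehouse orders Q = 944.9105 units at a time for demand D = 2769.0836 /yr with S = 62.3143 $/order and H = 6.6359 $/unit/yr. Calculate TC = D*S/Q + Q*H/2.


Ordering cost = D*S/Q = 182.6136
Holding cost = Q*H/2 = 3135.1658
TC = 182.6136 + 3135.1658 = 3317.7794

3317.7794 $/yr


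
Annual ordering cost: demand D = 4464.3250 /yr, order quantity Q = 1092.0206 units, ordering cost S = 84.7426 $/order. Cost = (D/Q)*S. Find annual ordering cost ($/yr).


Number of orders = D/Q = 4.0881
Cost = 4.0881 * 84.7426 = 346.4390

346.4390 $/yr


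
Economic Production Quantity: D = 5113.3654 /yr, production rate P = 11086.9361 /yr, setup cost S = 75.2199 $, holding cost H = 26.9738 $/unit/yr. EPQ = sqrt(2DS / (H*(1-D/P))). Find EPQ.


1 - D/P = 1 - 0.4612 = 0.5388
H*(1-D/P) = 14.5333
2DS = 769253.6681
EPQ = sqrt(52930.3760) = 230.0660

230.0660 units


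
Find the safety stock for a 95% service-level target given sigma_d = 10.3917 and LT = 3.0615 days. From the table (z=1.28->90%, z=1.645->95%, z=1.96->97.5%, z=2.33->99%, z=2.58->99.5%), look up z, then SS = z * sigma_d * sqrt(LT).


From the table, SL = 95% corresponds to z = 1.645
sqrt(LT) = sqrt(3.0615) = 1.7497
SS = 1.645 * 10.3917 * 1.7497 = 29.9102

29.9102 units


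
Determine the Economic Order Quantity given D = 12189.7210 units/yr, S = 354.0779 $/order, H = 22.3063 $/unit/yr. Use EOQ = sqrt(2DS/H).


2*D*S = 2 * 12189.7210 * 354.0779 = 8632221.6265
2*D*S/H = 386985.8124
EOQ = sqrt(386985.8124) = 622.0818

622.0818 units


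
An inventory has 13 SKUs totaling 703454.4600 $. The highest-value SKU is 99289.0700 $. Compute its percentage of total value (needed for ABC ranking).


Top item = 99289.0700
Total = 703454.4600
Percentage = 99289.0700 / 703454.4600 * 100 = 14.1145

14.1145%


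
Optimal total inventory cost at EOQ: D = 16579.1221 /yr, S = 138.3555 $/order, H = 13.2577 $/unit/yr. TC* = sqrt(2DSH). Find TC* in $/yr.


2*D*S*H = 60821362.0002
TC* = sqrt(60821362.0002) = 7798.8052

7798.8052 $/yr


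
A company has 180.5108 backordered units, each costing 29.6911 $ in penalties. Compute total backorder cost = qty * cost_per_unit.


Total = 180.5108 * 29.6911 = 5359.5642

5359.5642 $


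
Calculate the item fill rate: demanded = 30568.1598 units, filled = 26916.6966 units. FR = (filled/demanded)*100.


FR = 26916.6966 / 30568.1598 * 100 = 88.0547

88.0547%


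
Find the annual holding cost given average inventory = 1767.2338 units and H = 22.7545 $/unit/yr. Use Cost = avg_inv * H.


Cost = 1767.2338 * 22.7545 = 40212.5215

40212.5215 $/yr


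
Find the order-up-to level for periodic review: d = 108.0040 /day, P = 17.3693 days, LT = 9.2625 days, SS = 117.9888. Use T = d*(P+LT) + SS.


P + LT = 26.6318
d*(P+LT) = 108.0040 * 26.6318 = 2876.3409
T = 2876.3409 + 117.9888 = 2994.3297

2994.3297 units


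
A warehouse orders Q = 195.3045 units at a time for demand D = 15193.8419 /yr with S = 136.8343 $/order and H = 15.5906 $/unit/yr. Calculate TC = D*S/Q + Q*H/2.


Ordering cost = D*S/Q = 10645.1143
Holding cost = Q*H/2 = 1522.4572
TC = 10645.1143 + 1522.4572 = 12167.5714

12167.5714 $/yr


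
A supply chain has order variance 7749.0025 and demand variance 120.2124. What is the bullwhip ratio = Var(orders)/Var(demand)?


BW = 7749.0025 / 120.2124 = 64.4609

64.4609


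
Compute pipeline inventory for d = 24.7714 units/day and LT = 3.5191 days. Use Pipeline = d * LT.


Pipeline = 24.7714 * 3.5191 = 87.1730

87.1730 units


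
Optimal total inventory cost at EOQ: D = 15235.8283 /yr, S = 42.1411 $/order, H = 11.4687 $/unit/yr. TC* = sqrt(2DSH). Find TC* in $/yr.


2*D*S*H = 14727062.3557
TC* = sqrt(14727062.3557) = 3837.5855

3837.5855 $/yr


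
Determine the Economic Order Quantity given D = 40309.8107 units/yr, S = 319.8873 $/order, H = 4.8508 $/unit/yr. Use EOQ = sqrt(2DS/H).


2*D*S = 2 * 40309.8107 * 319.8873 = 25789193.0167
2*D*S/H = 5316482.4393
EOQ = sqrt(5316482.4393) = 2305.7499

2305.7499 units


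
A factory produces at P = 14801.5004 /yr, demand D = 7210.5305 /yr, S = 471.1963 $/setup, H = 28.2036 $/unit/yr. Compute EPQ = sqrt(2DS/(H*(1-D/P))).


1 - D/P = 1 - 0.4871 = 0.5129
H*(1-D/P) = 14.4643
2DS = 6795150.5853
EPQ = sqrt(469789.1807) = 685.4117

685.4117 units


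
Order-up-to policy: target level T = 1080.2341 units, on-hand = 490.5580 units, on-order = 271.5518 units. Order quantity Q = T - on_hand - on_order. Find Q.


Inventory position = OH + OO = 490.5580 + 271.5518 = 762.1098
Q = 1080.2341 - 762.1098 = 318.1243

318.1243 units


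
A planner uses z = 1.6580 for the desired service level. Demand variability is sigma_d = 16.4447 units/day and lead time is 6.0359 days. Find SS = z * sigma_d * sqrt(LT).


sqrt(LT) = sqrt(6.0359) = 2.4568
SS = 1.6580 * 16.4447 * 2.4568 = 66.9856

66.9856 units


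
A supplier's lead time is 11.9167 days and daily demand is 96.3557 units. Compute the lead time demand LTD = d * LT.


LTD = 96.3557 * 11.9167 = 1148.2420

1148.2420 units


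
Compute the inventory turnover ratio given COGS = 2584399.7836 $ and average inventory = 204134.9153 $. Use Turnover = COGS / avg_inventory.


Turnover = 2584399.7836 / 204134.9153 = 12.6603

12.6603


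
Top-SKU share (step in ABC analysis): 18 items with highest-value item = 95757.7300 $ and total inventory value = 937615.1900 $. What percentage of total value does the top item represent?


Top item = 95757.7300
Total = 937615.1900
Percentage = 95757.7300 / 937615.1900 * 100 = 10.2129

10.2129%


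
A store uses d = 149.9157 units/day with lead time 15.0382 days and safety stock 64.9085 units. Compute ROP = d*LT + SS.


d*LT = 149.9157 * 15.0382 = 2254.4623
ROP = 2254.4623 + 64.9085 = 2319.3708

2319.3708 units


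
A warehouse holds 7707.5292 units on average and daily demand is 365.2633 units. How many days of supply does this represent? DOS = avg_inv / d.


DOS = 7707.5292 / 365.2633 = 21.1013

21.1013 days


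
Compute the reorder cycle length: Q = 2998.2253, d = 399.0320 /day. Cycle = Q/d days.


Cycle = 2998.2253 / 399.0320 = 7.5137

7.5137 days


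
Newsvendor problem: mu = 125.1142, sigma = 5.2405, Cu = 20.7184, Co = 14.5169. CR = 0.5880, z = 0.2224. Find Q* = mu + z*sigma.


CR = Cu/(Cu+Co) = 20.7184/(20.7184+14.5169) = 0.5880
z = 0.2224
Q* = 125.1142 + 0.2224 * 5.2405 = 126.2797

126.2797 units


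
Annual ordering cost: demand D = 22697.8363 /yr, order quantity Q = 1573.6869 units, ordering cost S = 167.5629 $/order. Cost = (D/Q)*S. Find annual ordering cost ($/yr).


Number of orders = D/Q = 14.4233
Cost = 14.4233 * 167.5629 = 2416.8183

2416.8183 $/yr


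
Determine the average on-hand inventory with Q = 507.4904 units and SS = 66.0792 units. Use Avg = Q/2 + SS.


Q/2 = 253.7452
Avg = 253.7452 + 66.0792 = 319.8244

319.8244 units


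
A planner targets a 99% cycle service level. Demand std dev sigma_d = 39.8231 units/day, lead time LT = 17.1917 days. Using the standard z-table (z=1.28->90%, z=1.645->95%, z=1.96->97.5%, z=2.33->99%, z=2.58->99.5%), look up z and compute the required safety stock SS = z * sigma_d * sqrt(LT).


From the table, SL = 99% corresponds to z = 2.33
sqrt(LT) = sqrt(17.1917) = 4.1463
SS = 2.33 * 39.8231 * 4.1463 = 384.7250

384.7250 units


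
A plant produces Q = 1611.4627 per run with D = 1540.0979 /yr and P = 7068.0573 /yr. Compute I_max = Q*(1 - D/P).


D/P = 0.2179
1 - D/P = 0.7821
I_max = 1611.4627 * 0.7821 = 1260.3322

1260.3322 units


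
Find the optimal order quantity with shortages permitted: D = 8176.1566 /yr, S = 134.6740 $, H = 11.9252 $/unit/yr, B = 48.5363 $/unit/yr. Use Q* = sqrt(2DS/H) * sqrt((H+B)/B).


sqrt(2DS/H) = 429.7329
sqrt((H+B)/B) = 1.1161
Q* = 429.7329 * 1.1161 = 479.6283

479.6283 units


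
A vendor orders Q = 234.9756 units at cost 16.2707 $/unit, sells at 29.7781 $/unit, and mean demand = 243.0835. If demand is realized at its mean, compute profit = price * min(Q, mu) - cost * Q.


Sales at mu = min(234.9756, 243.0835) = 234.9756
Revenue = 29.7781 * 234.9756 = 6997.1269
Total cost = 16.2707 * 234.9756 = 3823.2175
Profit = 6997.1269 - 3823.2175 = 3173.9094

3173.9094 $


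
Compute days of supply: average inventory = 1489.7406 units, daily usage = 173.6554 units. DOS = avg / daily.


DOS = 1489.7406 / 173.6554 = 8.5787

8.5787 days


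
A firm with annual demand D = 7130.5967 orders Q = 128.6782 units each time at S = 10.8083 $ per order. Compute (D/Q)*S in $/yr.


Number of orders = D/Q = 55.4142
Cost = 55.4142 * 10.8083 = 598.9331

598.9331 $/yr


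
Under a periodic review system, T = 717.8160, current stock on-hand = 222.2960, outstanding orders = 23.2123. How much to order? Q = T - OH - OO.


Inventory position = OH + OO = 222.2960 + 23.2123 = 245.5083
Q = 717.8160 - 245.5083 = 472.3077

472.3077 units


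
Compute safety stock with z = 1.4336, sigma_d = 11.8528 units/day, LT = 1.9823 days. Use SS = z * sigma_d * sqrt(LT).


sqrt(LT) = sqrt(1.9823) = 1.4079
SS = 1.4336 * 11.8528 * 1.4079 = 23.9240

23.9240 units


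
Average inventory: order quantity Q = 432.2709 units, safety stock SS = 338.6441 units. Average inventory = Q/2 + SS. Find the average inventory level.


Q/2 = 216.1354
Avg = 216.1354 + 338.6441 = 554.7795

554.7795 units


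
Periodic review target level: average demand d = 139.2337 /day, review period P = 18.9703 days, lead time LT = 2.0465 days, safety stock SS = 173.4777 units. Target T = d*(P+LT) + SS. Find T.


P + LT = 21.0168
d*(P+LT) = 139.2337 * 21.0168 = 2926.2468
T = 2926.2468 + 173.4777 = 3099.7245

3099.7245 units


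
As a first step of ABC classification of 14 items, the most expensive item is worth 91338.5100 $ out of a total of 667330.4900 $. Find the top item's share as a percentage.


Top item = 91338.5100
Total = 667330.4900
Percentage = 91338.5100 / 667330.4900 * 100 = 13.6871

13.6871%


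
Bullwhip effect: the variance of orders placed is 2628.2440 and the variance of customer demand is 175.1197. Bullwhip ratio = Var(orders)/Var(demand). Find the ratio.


BW = 2628.2440 / 175.1197 = 15.0083

15.0083


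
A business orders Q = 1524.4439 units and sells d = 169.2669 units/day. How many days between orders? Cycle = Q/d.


Cycle = 1524.4439 / 169.2669 = 9.0062

9.0062 days


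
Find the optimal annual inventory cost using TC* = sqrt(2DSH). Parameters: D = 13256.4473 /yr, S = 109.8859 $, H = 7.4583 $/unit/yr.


2*D*S*H = 21728961.1355
TC* = sqrt(21728961.1355) = 4661.4334

4661.4334 $/yr


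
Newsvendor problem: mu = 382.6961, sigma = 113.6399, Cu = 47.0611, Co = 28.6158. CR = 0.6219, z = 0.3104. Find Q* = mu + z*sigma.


CR = Cu/(Cu+Co) = 47.0611/(47.0611+28.6158) = 0.6219
z = 0.3104
Q* = 382.6961 + 0.3104 * 113.6399 = 417.9699

417.9699 units


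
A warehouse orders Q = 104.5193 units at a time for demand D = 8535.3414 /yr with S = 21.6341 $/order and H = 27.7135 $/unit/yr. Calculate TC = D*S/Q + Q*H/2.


Ordering cost = D*S/Q = 1766.7017
Holding cost = Q*H/2 = 1448.2978
TC = 1766.7017 + 1448.2978 = 3214.9996

3214.9996 $/yr


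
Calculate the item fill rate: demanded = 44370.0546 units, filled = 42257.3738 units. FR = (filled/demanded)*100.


FR = 42257.3738 / 44370.0546 * 100 = 95.2385

95.2385%


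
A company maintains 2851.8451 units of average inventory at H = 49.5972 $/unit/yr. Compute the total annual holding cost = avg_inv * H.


Cost = 2851.8451 * 49.5972 = 141443.5318

141443.5318 $/yr


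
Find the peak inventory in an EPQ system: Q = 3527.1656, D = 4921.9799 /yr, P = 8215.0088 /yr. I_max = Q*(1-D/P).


D/P = 0.5991
1 - D/P = 0.4009
I_max = 3527.1656 * 0.4009 = 1413.8826

1413.8826 units


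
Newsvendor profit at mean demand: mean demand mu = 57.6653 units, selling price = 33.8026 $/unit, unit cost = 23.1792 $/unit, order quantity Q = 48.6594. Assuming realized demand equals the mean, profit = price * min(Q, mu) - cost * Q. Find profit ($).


Sales at mu = min(48.6594, 57.6653) = 48.6594
Revenue = 33.8026 * 48.6594 = 1644.8142
Total cost = 23.1792 * 48.6594 = 1127.8860
Profit = 1644.8142 - 1127.8860 = 516.9283

516.9283 $


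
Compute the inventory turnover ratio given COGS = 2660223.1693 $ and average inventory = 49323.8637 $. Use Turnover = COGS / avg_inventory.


Turnover = 2660223.1693 / 49323.8637 = 53.9338

53.9338


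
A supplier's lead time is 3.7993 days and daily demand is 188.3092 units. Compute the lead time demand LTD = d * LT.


LTD = 188.3092 * 3.7993 = 715.4431

715.4431 units


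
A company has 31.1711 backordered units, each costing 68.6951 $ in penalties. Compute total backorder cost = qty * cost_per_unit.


Total = 31.1711 * 68.6951 = 2141.3018

2141.3018 $


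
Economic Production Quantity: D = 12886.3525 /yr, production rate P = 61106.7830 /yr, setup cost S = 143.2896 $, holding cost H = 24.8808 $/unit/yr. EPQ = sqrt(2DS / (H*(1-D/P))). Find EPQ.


1 - D/P = 1 - 0.2109 = 0.7891
H*(1-D/P) = 19.6339
2DS = 3692960.5904
EPQ = sqrt(188091.2836) = 433.6949

433.6949 units


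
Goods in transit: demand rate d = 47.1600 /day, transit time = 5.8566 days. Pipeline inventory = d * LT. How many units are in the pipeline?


Pipeline = 47.1600 * 5.8566 = 276.1973

276.1973 units


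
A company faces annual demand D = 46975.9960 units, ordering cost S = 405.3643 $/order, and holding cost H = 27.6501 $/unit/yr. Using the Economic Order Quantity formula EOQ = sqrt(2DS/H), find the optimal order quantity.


2*D*S = 2 * 46975.9960 * 405.3643 = 38084783.4707
2*D*S/H = 1377383.2091
EOQ = sqrt(1377383.2091) = 1173.6197

1173.6197 units


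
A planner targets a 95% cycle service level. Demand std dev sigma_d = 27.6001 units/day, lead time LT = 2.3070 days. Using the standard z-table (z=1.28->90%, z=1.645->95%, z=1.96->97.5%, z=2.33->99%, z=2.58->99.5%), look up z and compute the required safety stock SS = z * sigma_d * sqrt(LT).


From the table, SL = 95% corresponds to z = 1.645
sqrt(LT) = sqrt(2.3070) = 1.5189
SS = 1.645 * 27.6001 * 1.5189 = 68.9605

68.9605 units


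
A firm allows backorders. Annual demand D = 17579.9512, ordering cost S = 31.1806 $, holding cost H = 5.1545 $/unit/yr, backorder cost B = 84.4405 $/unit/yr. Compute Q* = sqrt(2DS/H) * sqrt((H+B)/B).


sqrt(2DS/H) = 461.1825
sqrt((H+B)/B) = 1.0301
Q* = 461.1825 * 1.0301 = 475.0500

475.0500 units


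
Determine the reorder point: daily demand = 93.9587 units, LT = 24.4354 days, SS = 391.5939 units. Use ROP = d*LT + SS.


d*LT = 93.9587 * 24.4354 = 2295.9184
ROP = 2295.9184 + 391.5939 = 2687.5123

2687.5123 units


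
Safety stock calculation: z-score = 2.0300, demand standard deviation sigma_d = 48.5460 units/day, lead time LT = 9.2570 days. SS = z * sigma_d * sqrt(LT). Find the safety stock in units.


sqrt(LT) = sqrt(9.2570) = 3.0425
SS = 2.0300 * 48.5460 * 3.0425 = 299.8366

299.8366 units


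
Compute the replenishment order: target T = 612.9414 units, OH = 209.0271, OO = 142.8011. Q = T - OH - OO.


Inventory position = OH + OO = 209.0271 + 142.8011 = 351.8282
Q = 612.9414 - 351.8282 = 261.1132

261.1132 units


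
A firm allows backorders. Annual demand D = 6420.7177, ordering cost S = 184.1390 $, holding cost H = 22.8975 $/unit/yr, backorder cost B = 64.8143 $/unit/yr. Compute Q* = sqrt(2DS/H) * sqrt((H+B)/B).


sqrt(2DS/H) = 321.3554
sqrt((H+B)/B) = 1.1633
Q* = 321.3554 * 1.1633 = 373.8344

373.8344 units


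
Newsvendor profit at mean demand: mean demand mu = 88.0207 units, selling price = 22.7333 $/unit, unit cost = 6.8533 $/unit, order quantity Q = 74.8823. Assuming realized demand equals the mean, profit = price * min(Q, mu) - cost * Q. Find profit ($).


Sales at mu = min(74.8823, 88.0207) = 74.8823
Revenue = 22.7333 * 74.8823 = 1702.3218
Total cost = 6.8533 * 74.8823 = 513.1909
Profit = 1702.3218 - 513.1909 = 1189.1309

1189.1309 $


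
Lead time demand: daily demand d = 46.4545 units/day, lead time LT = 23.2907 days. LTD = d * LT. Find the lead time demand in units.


LTD = 46.4545 * 23.2907 = 1081.9578

1081.9578 units


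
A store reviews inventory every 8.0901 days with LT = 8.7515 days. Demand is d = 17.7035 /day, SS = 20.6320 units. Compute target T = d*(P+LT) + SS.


P + LT = 16.8416
d*(P+LT) = 17.7035 * 16.8416 = 298.1553
T = 298.1553 + 20.6320 = 318.7873

318.7873 units


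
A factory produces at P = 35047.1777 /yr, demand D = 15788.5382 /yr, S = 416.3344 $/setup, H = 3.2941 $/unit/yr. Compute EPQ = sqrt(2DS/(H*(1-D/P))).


1 - D/P = 1 - 0.4505 = 0.5495
H*(1-D/P) = 1.8101
2DS = 13146623.1567
EPQ = sqrt(7262813.3304) = 2694.9607

2694.9607 units


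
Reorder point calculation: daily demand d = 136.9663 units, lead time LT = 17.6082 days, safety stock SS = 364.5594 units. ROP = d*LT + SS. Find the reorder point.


d*LT = 136.9663 * 17.6082 = 2411.7300
ROP = 2411.7300 + 364.5594 = 2776.2894

2776.2894 units


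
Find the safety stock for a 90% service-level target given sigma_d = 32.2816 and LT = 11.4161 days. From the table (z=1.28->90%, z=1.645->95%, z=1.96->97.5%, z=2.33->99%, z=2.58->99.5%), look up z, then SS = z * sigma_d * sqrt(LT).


From the table, SL = 90% corresponds to z = 1.28
sqrt(LT) = sqrt(11.4161) = 3.3788
SS = 1.28 * 32.2816 * 3.3788 = 139.6124

139.6124 units


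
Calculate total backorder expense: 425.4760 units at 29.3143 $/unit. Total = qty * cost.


Total = 425.4760 * 29.3143 = 12472.5311

12472.5311 $


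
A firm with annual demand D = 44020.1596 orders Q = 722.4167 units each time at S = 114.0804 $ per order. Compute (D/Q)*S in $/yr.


Number of orders = D/Q = 60.9346
Cost = 60.9346 * 114.0804 = 6951.4415

6951.4415 $/yr


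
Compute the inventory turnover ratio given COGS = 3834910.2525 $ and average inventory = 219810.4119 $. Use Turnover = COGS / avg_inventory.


Turnover = 3834910.2525 / 219810.4119 = 17.4464

17.4464


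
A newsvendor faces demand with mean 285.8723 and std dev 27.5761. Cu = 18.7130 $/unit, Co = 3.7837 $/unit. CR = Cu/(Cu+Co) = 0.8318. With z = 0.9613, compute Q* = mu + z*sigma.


CR = Cu/(Cu+Co) = 18.7130/(18.7130+3.7837) = 0.8318
z = 0.9613
Q* = 285.8723 + 0.9613 * 27.5761 = 312.3812

312.3812 units


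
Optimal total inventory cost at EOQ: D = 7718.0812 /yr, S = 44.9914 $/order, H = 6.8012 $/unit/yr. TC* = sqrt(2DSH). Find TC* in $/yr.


2*D*S*H = 4723396.3811
TC* = sqrt(4723396.3811) = 2173.3376

2173.3376 $/yr


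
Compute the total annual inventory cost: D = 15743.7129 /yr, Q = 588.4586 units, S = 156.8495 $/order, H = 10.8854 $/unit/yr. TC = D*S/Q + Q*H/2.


Ordering cost = D*S/Q = 4196.3759
Holding cost = Q*H/2 = 3202.8036
TC = 4196.3759 + 3202.8036 = 7399.1795

7399.1795 $/yr


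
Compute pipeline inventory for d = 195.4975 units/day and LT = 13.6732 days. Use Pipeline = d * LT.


Pipeline = 195.4975 * 13.6732 = 2673.0764

2673.0764 units


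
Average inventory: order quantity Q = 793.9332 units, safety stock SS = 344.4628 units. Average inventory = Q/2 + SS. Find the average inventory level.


Q/2 = 396.9666
Avg = 396.9666 + 344.4628 = 741.4294

741.4294 units


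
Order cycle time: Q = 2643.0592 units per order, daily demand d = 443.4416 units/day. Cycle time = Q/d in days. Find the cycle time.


Cycle = 2643.0592 / 443.4416 = 5.9603

5.9603 days


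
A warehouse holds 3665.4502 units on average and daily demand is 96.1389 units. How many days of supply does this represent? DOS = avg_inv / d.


DOS = 3665.4502 / 96.1389 = 38.1266

38.1266 days


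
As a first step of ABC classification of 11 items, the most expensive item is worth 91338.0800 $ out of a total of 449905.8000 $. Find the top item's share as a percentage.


Top item = 91338.0800
Total = 449905.8000
Percentage = 91338.0800 / 449905.8000 * 100 = 20.3016

20.3016%


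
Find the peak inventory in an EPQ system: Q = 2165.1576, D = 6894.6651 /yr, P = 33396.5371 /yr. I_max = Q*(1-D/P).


D/P = 0.2064
1 - D/P = 0.7936
I_max = 2165.1576 * 0.7936 = 1718.1641

1718.1641 units


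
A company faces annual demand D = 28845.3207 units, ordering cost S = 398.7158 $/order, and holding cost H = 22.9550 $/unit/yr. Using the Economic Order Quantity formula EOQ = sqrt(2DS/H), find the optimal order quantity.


2*D*S = 2 * 28845.3207 * 398.7158 = 23002170.2383
2*D*S/H = 1002054.9004
EOQ = sqrt(1002054.9004) = 1001.0269

1001.0269 units


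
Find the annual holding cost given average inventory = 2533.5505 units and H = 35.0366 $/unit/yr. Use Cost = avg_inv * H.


Cost = 2533.5505 * 35.0366 = 88766.9954

88766.9954 $/yr


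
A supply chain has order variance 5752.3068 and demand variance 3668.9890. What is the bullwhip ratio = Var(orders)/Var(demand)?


BW = 5752.3068 / 3668.9890 = 1.5678

1.5678


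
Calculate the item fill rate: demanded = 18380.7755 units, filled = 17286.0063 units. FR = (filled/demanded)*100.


FR = 17286.0063 / 18380.7755 * 100 = 94.0439

94.0439%


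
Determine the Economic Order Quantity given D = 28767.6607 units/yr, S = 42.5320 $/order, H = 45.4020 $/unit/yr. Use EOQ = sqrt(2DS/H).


2*D*S = 2 * 28767.6607 * 42.5320 = 2447092.2898
2*D*S/H = 53898.3369
EOQ = sqrt(53898.3369) = 232.1602

232.1602 units


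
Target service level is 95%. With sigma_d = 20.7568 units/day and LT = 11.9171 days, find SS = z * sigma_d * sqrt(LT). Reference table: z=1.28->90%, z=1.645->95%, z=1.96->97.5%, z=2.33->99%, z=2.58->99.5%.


From the table, SL = 95% corresponds to z = 1.645
sqrt(LT) = sqrt(11.9171) = 3.4521
SS = 1.645 * 20.7568 * 3.4521 = 117.8723

117.8723 units


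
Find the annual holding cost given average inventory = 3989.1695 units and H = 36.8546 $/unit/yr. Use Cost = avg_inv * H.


Cost = 3989.1695 * 36.8546 = 147019.2463

147019.2463 $/yr


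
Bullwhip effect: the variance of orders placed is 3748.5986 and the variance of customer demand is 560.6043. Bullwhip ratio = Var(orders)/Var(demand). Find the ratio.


BW = 3748.5986 / 560.6043 = 6.6867

6.6867


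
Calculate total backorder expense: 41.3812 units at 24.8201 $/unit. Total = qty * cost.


Total = 41.3812 * 24.8201 = 1027.0855

1027.0855 $


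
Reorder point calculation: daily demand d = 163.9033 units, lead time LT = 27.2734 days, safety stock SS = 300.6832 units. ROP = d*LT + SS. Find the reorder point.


d*LT = 163.9033 * 27.2734 = 4470.2003
ROP = 4470.2003 + 300.6832 = 4770.8835

4770.8835 units


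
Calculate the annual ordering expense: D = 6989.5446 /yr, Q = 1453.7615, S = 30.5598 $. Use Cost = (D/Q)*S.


Number of orders = D/Q = 4.8079
Cost = 4.8079 * 30.5598 = 146.9286

146.9286 $/yr


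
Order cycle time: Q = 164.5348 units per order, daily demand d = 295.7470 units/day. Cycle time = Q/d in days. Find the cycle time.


Cycle = 164.5348 / 295.7470 = 0.5563

0.5563 days


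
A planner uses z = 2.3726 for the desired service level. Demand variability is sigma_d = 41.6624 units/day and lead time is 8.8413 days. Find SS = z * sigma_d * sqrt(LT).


sqrt(LT) = sqrt(8.8413) = 2.9734
SS = 2.3726 * 41.6624 * 2.9734 = 293.9185

293.9185 units


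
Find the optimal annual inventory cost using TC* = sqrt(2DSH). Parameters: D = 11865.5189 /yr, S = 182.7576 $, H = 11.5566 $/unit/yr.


2*D*S*H = 50121292.1664
TC* = sqrt(50121292.1664) = 7079.6393

7079.6393 $/yr


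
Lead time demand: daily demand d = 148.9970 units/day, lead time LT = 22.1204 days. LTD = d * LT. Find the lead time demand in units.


LTD = 148.9970 * 22.1204 = 3295.8732

3295.8732 units


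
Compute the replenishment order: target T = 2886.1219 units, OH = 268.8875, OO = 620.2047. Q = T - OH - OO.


Inventory position = OH + OO = 268.8875 + 620.2047 = 889.0922
Q = 2886.1219 - 889.0922 = 1997.0297

1997.0297 units


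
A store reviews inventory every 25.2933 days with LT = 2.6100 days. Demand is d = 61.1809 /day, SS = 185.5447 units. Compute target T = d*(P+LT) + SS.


P + LT = 27.9033
d*(P+LT) = 61.1809 * 27.9033 = 1707.1490
T = 1707.1490 + 185.5447 = 1892.6937

1892.6937 units


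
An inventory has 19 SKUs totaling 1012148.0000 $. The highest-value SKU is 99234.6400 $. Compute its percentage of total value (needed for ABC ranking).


Top item = 99234.6400
Total = 1012148.0000
Percentage = 99234.6400 / 1012148.0000 * 100 = 9.8044

9.8044%


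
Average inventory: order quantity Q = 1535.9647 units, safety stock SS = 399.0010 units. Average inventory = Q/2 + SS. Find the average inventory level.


Q/2 = 767.9823
Avg = 767.9823 + 399.0010 = 1166.9833

1166.9833 units


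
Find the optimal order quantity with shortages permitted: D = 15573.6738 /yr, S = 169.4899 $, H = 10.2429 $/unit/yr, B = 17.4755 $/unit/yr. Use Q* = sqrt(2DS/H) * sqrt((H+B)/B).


sqrt(2DS/H) = 717.9116
sqrt((H+B)/B) = 1.2594
Q* = 717.9116 * 1.2594 = 904.1495

904.1495 units


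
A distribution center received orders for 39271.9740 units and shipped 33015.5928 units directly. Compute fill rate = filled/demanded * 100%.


FR = 33015.5928 / 39271.9740 * 100 = 84.0691

84.0691%


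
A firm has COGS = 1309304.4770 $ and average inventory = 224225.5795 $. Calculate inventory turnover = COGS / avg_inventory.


Turnover = 1309304.4770 / 224225.5795 = 5.8392

5.8392


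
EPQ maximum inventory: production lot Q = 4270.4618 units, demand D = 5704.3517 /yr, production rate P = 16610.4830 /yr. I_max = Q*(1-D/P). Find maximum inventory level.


D/P = 0.3434
1 - D/P = 0.6566
I_max = 4270.4618 * 0.6566 = 2803.9050

2803.9050 units


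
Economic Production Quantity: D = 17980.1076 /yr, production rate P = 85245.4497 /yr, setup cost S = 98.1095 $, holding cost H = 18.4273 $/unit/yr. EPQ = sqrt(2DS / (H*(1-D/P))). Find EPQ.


1 - D/P = 1 - 0.2109 = 0.7891
H*(1-D/P) = 14.5406
2DS = 3528038.7332
EPQ = sqrt(242633.9056) = 492.5788

492.5788 units


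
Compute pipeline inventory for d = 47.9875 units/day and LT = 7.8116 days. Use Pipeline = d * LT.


Pipeline = 47.9875 * 7.8116 = 374.8592

374.8592 units


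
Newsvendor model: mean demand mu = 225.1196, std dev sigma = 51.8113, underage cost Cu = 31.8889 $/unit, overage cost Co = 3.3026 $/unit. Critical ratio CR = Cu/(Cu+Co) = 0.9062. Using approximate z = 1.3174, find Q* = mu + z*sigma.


CR = Cu/(Cu+Co) = 31.8889/(31.8889+3.3026) = 0.9062
z = 1.3174
Q* = 225.1196 + 1.3174 * 51.8113 = 293.3758

293.3758 units


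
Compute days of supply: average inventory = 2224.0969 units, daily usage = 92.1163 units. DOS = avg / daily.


DOS = 2224.0969 / 92.1163 = 24.1444

24.1444 days


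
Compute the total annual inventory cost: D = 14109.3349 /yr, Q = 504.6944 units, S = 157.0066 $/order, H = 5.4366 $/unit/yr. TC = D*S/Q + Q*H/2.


Ordering cost = D*S/Q = 4389.3071
Holding cost = Q*H/2 = 1371.9108
TC = 4389.3071 + 1371.9108 = 5761.2179

5761.2179 $/yr


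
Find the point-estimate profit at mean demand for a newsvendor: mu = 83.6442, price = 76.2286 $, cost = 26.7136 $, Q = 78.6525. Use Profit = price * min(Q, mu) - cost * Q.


Sales at mu = min(78.6525, 83.6442) = 78.6525
Revenue = 76.2286 * 78.6525 = 5995.5700
Total cost = 26.7136 * 78.6525 = 2101.0914
Profit = 5995.5700 - 2101.0914 = 3894.4785

3894.4785 $


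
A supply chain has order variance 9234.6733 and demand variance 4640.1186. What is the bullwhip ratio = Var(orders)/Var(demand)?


BW = 9234.6733 / 4640.1186 = 1.9902

1.9902


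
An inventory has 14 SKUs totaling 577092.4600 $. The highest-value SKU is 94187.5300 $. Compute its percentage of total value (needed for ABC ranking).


Top item = 94187.5300
Total = 577092.4600
Percentage = 94187.5300 / 577092.4600 * 100 = 16.3210

16.3210%


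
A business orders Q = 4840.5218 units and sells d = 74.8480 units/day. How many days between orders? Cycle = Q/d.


Cycle = 4840.5218 / 74.8480 = 64.6714

64.6714 days


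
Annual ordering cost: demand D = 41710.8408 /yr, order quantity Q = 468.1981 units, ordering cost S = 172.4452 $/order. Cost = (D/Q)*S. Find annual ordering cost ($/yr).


Number of orders = D/Q = 89.0880
Cost = 89.0880 * 172.4452 = 15362.8011

15362.8011 $/yr


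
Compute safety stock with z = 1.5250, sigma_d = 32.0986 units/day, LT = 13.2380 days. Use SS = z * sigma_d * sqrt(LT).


sqrt(LT) = sqrt(13.2380) = 3.6384
SS = 1.5250 * 32.0986 * 3.6384 = 178.1013

178.1013 units


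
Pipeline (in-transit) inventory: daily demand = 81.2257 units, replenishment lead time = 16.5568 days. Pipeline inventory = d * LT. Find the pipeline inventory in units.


Pipeline = 81.2257 * 16.5568 = 1344.8377

1344.8377 units


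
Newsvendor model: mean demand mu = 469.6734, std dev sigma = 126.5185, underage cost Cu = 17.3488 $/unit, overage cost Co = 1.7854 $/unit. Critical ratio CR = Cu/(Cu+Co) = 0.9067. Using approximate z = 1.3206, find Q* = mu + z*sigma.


CR = Cu/(Cu+Co) = 17.3488/(17.3488+1.7854) = 0.9067
z = 1.3206
Q* = 469.6734 + 1.3206 * 126.5185 = 636.7537

636.7537 units


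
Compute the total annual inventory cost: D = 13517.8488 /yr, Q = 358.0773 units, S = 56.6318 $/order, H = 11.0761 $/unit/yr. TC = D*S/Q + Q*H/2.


Ordering cost = D*S/Q = 2137.9186
Holding cost = Q*H/2 = 1983.0500
TC = 2137.9186 + 1983.0500 = 4120.9686

4120.9686 $/yr


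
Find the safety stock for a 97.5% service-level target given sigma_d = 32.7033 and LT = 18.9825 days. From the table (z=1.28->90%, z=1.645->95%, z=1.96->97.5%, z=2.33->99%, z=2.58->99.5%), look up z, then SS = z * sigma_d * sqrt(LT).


From the table, SL = 97.5% corresponds to z = 1.96
sqrt(LT) = sqrt(18.9825) = 4.3569
SS = 1.96 * 32.7033 * 4.3569 = 279.2700

279.2700 units


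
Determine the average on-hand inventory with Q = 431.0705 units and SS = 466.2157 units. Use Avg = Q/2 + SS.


Q/2 = 215.5352
Avg = 215.5352 + 466.2157 = 681.7509

681.7509 units


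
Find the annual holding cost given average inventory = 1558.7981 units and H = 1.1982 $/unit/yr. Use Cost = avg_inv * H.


Cost = 1558.7981 * 1.1982 = 1867.7519

1867.7519 $/yr


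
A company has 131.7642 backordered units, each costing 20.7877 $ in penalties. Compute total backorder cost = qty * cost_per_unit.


Total = 131.7642 * 20.7877 = 2739.0747

2739.0747 $


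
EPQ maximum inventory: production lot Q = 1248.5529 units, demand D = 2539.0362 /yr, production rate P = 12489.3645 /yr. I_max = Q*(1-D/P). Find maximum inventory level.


D/P = 0.2033
1 - D/P = 0.7967
I_max = 1248.5529 * 0.7967 = 994.7273

994.7273 units


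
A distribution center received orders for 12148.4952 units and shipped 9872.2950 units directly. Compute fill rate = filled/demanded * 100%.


FR = 9872.2950 / 12148.4952 * 100 = 81.2635

81.2635%


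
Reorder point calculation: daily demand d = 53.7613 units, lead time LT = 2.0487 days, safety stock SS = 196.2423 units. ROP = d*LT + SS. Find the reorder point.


d*LT = 53.7613 * 2.0487 = 110.1408
ROP = 110.1408 + 196.2423 = 306.3831

306.3831 units


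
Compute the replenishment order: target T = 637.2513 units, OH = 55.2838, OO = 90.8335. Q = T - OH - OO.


Inventory position = OH + OO = 55.2838 + 90.8335 = 146.1173
Q = 637.2513 - 146.1173 = 491.1340

491.1340 units


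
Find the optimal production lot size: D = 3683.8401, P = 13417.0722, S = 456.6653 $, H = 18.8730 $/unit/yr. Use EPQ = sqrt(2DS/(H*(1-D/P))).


1 - D/P = 1 - 0.2746 = 0.7254
H*(1-D/P) = 13.6912
2DS = 3364563.8888
EPQ = sqrt(245747.1651) = 495.7289

495.7289 units


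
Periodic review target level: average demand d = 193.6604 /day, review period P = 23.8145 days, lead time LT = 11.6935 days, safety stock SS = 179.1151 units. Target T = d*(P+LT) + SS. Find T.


P + LT = 35.5080
d*(P+LT) = 193.6604 * 35.5080 = 6876.4935
T = 6876.4935 + 179.1151 = 7055.6086

7055.6086 units


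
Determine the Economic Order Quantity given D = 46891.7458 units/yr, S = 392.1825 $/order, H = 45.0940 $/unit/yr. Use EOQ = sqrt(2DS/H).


2*D*S = 2 * 46891.7458 * 392.1825 = 36780244.1944
2*D*S/H = 815634.9890
EOQ = sqrt(815634.9890) = 903.1251

903.1251 units


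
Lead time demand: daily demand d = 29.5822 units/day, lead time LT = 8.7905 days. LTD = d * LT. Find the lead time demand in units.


LTD = 29.5822 * 8.7905 = 260.0423

260.0423 units


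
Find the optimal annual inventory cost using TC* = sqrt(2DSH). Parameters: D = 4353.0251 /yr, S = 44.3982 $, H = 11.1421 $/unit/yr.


2*D*S*H = 4306788.8712
TC* = sqrt(4306788.8712) = 2075.2804

2075.2804 $/yr


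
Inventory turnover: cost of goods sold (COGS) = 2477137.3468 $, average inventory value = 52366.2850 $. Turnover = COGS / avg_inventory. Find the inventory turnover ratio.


Turnover = 2477137.3468 / 52366.2850 = 47.3040

47.3040


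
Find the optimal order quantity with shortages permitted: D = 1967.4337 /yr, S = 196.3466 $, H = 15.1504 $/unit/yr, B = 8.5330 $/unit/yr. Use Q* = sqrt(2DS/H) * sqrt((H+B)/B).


sqrt(2DS/H) = 225.8212
sqrt((H+B)/B) = 1.6660
Q* = 225.8212 * 1.6660 = 376.2148

376.2148 units


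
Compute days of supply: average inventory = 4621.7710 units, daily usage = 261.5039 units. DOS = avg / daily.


DOS = 4621.7710 / 261.5039 = 17.6738

17.6738 days


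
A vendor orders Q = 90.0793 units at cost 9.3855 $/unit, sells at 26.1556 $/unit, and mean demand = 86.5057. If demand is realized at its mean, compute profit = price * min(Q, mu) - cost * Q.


Sales at mu = min(90.0793, 86.5057) = 86.5057
Revenue = 26.1556 * 86.5057 = 2262.6085
Total cost = 9.3855 * 90.0793 = 845.4393
Profit = 2262.6085 - 845.4393 = 1417.1692

1417.1692 $


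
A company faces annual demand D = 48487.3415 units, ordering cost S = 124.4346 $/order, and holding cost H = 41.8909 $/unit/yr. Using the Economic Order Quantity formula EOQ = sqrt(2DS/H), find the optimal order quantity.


2*D*S = 2 * 48487.3415 * 124.4346 = 12067005.8892
2*D*S/H = 288057.9288
EOQ = sqrt(288057.9288) = 536.7103

536.7103 units


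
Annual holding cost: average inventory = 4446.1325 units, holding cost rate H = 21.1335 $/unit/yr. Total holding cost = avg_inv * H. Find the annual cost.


Cost = 4446.1325 * 21.1335 = 93962.3412

93962.3412 $/yr
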